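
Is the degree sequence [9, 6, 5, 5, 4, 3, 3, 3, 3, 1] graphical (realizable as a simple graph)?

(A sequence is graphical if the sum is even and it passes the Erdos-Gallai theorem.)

Sum of degrees = 42. Sum is even and passes Erdos-Gallai. The sequence IS graphical.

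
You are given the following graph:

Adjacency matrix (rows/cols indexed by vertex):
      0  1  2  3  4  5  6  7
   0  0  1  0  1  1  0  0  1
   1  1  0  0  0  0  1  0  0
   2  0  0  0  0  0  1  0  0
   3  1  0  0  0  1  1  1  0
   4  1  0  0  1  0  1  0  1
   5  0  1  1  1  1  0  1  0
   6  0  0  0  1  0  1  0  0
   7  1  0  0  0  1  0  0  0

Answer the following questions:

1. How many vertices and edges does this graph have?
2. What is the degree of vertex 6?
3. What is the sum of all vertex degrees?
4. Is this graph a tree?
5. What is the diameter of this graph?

Count: 8 vertices, 12 edges.
Vertex 6 has neighbors [3, 5], degree = 2.
Handshaking lemma: 2 * 12 = 24.
A tree on 8 vertices has 7 edges. This graph has 12 edges (5 extra). Not a tree.
Diameter (longest shortest path) = 3.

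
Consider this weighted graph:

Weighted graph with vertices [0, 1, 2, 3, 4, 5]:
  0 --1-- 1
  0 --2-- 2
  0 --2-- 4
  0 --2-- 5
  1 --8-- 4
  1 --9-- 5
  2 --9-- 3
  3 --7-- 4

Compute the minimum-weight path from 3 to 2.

Using Dijkstra's algorithm from vertex 3:
Shortest path: 3 -> 2
Total weight: 9 = 9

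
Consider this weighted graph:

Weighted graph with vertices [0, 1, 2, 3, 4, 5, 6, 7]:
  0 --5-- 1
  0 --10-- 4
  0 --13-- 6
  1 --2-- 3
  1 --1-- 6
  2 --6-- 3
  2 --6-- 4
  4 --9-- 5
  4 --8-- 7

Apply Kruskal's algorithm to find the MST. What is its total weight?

Applying Kruskal's algorithm (sort edges by weight, add if no cycle):
  Add (1,6) w=1
  Add (1,3) w=2
  Add (0,1) w=5
  Add (2,4) w=6
  Add (2,3) w=6
  Add (4,7) w=8
  Add (4,5) w=9
  Skip (0,4) w=10 (creates cycle)
  Skip (0,6) w=13 (creates cycle)
MST weight = 37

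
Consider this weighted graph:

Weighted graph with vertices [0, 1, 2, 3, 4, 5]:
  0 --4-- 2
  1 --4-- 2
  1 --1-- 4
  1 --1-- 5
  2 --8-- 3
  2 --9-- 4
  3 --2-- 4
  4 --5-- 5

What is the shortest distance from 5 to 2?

Using Dijkstra's algorithm from vertex 5:
Shortest path: 5 -> 1 -> 2
Total weight: 1 + 4 = 5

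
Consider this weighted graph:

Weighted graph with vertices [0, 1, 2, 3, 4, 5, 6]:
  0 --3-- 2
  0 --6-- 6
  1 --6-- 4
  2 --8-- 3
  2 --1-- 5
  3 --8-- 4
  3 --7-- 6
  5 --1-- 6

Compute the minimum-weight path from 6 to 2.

Using Dijkstra's algorithm from vertex 6:
Shortest path: 6 -> 5 -> 2
Total weight: 1 + 1 = 2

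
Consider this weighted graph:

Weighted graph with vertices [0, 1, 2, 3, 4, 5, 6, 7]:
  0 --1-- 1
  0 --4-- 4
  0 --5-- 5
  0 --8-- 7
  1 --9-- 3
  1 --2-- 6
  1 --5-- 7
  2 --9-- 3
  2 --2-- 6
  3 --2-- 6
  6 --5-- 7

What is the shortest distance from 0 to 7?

Using Dijkstra's algorithm from vertex 0:
Shortest path: 0 -> 1 -> 7
Total weight: 1 + 5 = 6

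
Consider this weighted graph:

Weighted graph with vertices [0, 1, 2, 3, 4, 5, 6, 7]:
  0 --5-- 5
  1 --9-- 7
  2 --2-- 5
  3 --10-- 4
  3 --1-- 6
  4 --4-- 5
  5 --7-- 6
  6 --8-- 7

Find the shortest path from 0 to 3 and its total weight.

Using Dijkstra's algorithm from vertex 0:
Shortest path: 0 -> 5 -> 6 -> 3
Total weight: 5 + 7 + 1 = 13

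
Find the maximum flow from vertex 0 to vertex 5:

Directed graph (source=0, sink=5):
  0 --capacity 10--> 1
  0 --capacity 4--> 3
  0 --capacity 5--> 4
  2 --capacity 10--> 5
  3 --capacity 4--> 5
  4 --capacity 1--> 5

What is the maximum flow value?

Computing max flow:
  Flow on (0->3): 4/4
  Flow on (0->4): 1/5
  Flow on (3->5): 4/4
  Flow on (4->5): 1/1
Maximum flow = 5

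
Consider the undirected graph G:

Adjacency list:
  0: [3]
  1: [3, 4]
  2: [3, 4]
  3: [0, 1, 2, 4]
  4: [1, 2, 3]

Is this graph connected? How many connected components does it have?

Checking connectivity: the graph has 1 connected component(s).
All vertices are reachable from each other. The graph IS connected.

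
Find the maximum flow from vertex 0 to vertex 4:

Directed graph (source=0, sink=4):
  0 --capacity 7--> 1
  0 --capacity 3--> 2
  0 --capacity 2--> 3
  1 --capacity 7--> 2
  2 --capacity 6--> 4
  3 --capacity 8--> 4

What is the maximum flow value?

Computing max flow:
  Flow on (0->1): 3/7
  Flow on (0->2): 3/3
  Flow on (0->3): 2/2
  Flow on (1->2): 3/7
  Flow on (2->4): 6/6
  Flow on (3->4): 2/8
Maximum flow = 8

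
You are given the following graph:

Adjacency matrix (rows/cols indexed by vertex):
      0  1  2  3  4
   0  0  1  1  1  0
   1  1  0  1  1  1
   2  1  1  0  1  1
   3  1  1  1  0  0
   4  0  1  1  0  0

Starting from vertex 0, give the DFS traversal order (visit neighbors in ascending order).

DFS from vertex 0 (neighbors processed in ascending order):
Visit order: 0, 1, 2, 3, 4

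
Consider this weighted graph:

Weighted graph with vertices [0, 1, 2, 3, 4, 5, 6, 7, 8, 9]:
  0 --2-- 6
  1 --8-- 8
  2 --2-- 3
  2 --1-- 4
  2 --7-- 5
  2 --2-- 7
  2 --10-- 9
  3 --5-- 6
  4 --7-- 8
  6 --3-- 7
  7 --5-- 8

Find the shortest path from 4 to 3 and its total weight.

Using Dijkstra's algorithm from vertex 4:
Shortest path: 4 -> 2 -> 3
Total weight: 1 + 2 = 3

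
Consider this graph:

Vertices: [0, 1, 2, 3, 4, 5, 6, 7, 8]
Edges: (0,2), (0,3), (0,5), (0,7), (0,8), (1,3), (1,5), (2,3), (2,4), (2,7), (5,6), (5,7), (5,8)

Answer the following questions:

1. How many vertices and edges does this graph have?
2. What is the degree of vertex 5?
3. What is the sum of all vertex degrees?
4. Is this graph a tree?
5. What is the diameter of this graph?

Count: 9 vertices, 13 edges.
Vertex 5 has neighbors [0, 1, 6, 7, 8], degree = 5.
Handshaking lemma: 2 * 13 = 26.
A tree on 9 vertices has 8 edges. This graph has 13 edges (5 extra). Not a tree.
Diameter (longest shortest path) = 4.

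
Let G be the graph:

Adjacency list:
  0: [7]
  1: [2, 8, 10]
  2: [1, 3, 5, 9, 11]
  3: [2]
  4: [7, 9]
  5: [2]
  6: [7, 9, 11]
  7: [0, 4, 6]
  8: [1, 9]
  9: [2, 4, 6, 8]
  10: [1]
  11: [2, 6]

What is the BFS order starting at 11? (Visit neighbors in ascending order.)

BFS from vertex 11 (neighbors processed in ascending order):
Visit order: 11, 2, 6, 1, 3, 5, 9, 7, 8, 10, 4, 0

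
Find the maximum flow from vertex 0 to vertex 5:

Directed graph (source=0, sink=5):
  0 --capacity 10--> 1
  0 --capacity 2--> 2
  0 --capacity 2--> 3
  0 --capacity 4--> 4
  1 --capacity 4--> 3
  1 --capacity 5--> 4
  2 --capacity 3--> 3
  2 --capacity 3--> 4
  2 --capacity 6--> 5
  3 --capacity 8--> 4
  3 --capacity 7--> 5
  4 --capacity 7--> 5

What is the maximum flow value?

Computing max flow:
  Flow on (0->1): 9/10
  Flow on (0->2): 2/2
  Flow on (0->3): 2/2
  Flow on (0->4): 2/4
  Flow on (1->3): 4/4
  Flow on (1->4): 5/5
  Flow on (2->5): 2/6
  Flow on (3->5): 6/7
  Flow on (4->5): 7/7
Maximum flow = 15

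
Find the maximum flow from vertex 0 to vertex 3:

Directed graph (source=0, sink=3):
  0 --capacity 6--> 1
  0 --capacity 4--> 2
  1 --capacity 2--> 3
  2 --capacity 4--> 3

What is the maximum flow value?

Computing max flow:
  Flow on (0->1): 2/6
  Flow on (0->2): 4/4
  Flow on (1->3): 2/2
  Flow on (2->3): 4/4
Maximum flow = 6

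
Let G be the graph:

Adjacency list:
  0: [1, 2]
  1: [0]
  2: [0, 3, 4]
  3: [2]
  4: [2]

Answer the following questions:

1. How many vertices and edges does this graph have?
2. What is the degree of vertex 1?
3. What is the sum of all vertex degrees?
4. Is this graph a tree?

Count: 5 vertices, 4 edges.
Vertex 1 has neighbors [0], degree = 1.
Handshaking lemma: 2 * 4 = 8.
A graph is a tree iff it is connected and has exactly n-1 edges. This graph is connected (all 5 vertices in one component) and has 5-1 = 4 edges. It is a tree.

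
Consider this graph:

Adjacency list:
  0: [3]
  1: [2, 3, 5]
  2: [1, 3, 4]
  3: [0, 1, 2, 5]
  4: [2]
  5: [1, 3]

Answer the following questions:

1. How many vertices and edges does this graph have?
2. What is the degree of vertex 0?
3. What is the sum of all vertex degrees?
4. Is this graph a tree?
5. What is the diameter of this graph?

Count: 6 vertices, 7 edges.
Vertex 0 has neighbors [3], degree = 1.
Handshaking lemma: 2 * 7 = 14.
A tree on 6 vertices has 5 edges. This graph has 7 edges (2 extra). Not a tree.
Diameter (longest shortest path) = 3.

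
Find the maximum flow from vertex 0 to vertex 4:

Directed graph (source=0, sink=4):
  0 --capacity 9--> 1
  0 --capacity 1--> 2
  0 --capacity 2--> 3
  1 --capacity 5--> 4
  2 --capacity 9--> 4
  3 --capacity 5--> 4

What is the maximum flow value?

Computing max flow:
  Flow on (0->1): 5/9
  Flow on (0->2): 1/1
  Flow on (0->3): 2/2
  Flow on (1->4): 5/5
  Flow on (2->4): 1/9
  Flow on (3->4): 2/5
Maximum flow = 8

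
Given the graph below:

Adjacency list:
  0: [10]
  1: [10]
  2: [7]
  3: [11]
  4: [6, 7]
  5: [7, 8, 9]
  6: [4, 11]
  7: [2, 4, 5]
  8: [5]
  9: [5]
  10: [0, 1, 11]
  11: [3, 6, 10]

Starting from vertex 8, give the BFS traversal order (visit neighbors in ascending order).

BFS from vertex 8 (neighbors processed in ascending order):
Visit order: 8, 5, 7, 9, 2, 4, 6, 11, 3, 10, 0, 1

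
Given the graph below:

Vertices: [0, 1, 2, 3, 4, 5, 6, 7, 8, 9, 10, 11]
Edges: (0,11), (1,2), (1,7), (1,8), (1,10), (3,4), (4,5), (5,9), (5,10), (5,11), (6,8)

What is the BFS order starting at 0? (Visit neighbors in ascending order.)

BFS from vertex 0 (neighbors processed in ascending order):
Visit order: 0, 11, 5, 4, 9, 10, 3, 1, 2, 7, 8, 6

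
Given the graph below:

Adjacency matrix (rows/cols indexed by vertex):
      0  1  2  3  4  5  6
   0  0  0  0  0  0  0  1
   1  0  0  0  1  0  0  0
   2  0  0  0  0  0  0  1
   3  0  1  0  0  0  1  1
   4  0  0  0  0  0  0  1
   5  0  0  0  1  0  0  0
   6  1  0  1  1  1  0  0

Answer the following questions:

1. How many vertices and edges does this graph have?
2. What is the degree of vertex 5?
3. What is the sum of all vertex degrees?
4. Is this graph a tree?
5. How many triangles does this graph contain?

Count: 7 vertices, 6 edges.
Vertex 5 has neighbors [3], degree = 1.
Handshaking lemma: 2 * 6 = 12.
A graph is a tree iff it is connected and has exactly n-1 edges. This graph is connected (all 7 vertices in one component) and has 7-1 = 6 edges. It is a tree.
Number of triangles = 0.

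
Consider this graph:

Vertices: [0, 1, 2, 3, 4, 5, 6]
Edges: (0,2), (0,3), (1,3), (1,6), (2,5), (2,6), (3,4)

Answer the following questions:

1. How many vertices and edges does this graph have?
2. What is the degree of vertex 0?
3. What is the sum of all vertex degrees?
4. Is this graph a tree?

Count: 7 vertices, 7 edges.
Vertex 0 has neighbors [2, 3], degree = 2.
Handshaking lemma: 2 * 7 = 14.
A tree on 7 vertices has 6 edges. This graph has 7 edges (1 extra). Not a tree.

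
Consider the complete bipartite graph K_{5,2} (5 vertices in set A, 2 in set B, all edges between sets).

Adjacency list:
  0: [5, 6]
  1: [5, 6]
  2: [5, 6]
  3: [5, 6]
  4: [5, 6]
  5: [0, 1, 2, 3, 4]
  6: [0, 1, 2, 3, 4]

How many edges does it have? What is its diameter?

K_{5,2} has 5 * 2 = 10 edges.
Any vertex reaches any opposite-side vertex in 1 step; same-side vertices reach in 2 steps via any opposite-side vertex.
Diameter = 2.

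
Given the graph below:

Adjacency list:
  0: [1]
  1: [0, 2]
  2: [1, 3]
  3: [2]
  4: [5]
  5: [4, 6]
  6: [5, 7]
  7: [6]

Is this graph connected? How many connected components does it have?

Checking connectivity: the graph has 2 connected component(s).
Components: [[0, 1, 2, 3], [4, 5, 6, 7]]. The graph is NOT connected.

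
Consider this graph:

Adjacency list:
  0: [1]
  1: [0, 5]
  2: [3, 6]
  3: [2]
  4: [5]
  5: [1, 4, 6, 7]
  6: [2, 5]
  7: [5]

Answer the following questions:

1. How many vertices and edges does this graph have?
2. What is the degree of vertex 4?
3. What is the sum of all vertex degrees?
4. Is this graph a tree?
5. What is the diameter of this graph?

Count: 8 vertices, 7 edges.
Vertex 4 has neighbors [5], degree = 1.
Handshaking lemma: 2 * 7 = 14.
A graph is a tree iff it is connected and has exactly n-1 edges. This graph is connected (all 8 vertices in one component) and has 8-1 = 7 edges. It is a tree.
Diameter (longest shortest path) = 5.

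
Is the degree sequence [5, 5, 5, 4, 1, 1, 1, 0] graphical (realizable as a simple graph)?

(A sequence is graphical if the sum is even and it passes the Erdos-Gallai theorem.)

Sum of degrees = 22. Sum is even but fails Erdos-Gallai. The sequence is NOT graphical.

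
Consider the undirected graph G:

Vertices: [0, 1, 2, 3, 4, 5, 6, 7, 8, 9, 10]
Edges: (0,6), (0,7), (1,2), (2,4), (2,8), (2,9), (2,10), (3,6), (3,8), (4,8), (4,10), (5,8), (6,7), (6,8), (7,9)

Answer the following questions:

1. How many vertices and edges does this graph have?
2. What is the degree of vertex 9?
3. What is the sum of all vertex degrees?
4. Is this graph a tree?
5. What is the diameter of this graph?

Count: 11 vertices, 15 edges.
Vertex 9 has neighbors [2, 7], degree = 2.
Handshaking lemma: 2 * 15 = 30.
A tree on 11 vertices has 10 edges. This graph has 15 edges (5 extra). Not a tree.
Diameter (longest shortest path) = 4.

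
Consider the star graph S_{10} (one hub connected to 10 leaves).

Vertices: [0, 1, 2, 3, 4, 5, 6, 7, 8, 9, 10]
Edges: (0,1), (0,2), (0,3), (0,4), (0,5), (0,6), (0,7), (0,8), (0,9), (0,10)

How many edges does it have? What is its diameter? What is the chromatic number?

Star graph S_{10}: the hub connects to all 10 leaves.
Edges = 10.
Diameter = 2 (any leaf to hub is 1, leaf to leaf through hub is 2).
Star graphs are bipartite (hub vs leaves), so chromatic number = 2.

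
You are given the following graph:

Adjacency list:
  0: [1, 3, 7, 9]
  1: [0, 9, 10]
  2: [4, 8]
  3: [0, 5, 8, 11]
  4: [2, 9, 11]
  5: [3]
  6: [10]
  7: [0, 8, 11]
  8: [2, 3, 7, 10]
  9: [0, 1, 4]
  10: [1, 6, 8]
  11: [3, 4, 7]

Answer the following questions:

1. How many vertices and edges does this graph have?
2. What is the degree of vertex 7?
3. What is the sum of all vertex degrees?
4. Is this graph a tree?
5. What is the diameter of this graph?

Count: 12 vertices, 17 edges.
Vertex 7 has neighbors [0, 8, 11], degree = 3.
Handshaking lemma: 2 * 17 = 34.
A tree on 12 vertices has 11 edges. This graph has 17 edges (6 extra). Not a tree.
Diameter (longest shortest path) = 4.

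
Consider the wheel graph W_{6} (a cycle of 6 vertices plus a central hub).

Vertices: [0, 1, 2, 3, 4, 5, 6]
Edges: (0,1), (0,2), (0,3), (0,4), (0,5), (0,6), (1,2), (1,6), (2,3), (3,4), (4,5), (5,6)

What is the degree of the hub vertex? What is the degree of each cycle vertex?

The hub connects to all 6 cycle vertices, so deg(hub) = 6.
Each cycle vertex connects to 2 neighbors on the cycle plus the hub, so deg(cycle vertex) = 3.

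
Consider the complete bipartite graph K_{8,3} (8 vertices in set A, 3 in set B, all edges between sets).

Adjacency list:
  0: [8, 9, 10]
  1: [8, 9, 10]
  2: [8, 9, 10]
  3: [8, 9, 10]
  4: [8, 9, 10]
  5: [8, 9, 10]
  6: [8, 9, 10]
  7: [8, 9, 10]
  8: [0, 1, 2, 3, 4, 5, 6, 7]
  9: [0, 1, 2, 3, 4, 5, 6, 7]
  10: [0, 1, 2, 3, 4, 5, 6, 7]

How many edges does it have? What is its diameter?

K_{8,3} has 8 * 3 = 24 edges.
Any vertex reaches any opposite-side vertex in 1 step; same-side vertices reach in 2 steps via any opposite-side vertex.
Diameter = 2.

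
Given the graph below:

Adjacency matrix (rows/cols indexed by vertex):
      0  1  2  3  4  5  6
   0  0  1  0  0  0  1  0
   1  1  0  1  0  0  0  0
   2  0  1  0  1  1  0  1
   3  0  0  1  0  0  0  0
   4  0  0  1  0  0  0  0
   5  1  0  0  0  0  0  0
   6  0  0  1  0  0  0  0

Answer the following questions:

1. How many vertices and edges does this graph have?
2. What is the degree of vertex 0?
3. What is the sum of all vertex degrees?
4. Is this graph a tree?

Count: 7 vertices, 6 edges.
Vertex 0 has neighbors [1, 5], degree = 2.
Handshaking lemma: 2 * 6 = 12.
A graph is a tree iff it is connected and has exactly n-1 edges. This graph is connected (all 7 vertices in one component) and has 7-1 = 6 edges. It is a tree.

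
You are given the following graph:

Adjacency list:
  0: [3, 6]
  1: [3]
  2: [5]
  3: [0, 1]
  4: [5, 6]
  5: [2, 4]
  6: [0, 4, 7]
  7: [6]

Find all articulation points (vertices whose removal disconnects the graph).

An articulation point is a vertex whose removal disconnects the graph.
Articulation points: [0, 3, 4, 5, 6]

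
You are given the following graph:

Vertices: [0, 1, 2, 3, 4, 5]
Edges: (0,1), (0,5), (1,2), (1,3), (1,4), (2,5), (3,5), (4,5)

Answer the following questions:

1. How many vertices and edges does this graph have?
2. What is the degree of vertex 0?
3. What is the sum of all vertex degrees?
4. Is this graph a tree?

Count: 6 vertices, 8 edges.
Vertex 0 has neighbors [1, 5], degree = 2.
Handshaking lemma: 2 * 8 = 16.
A tree on 6 vertices has 5 edges. This graph has 8 edges (3 extra). Not a tree.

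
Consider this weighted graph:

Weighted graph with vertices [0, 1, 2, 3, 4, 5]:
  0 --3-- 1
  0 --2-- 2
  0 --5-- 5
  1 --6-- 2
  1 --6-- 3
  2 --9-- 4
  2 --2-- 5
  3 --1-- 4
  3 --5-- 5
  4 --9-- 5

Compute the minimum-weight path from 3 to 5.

Using Dijkstra's algorithm from vertex 3:
Shortest path: 3 -> 5
Total weight: 5 = 5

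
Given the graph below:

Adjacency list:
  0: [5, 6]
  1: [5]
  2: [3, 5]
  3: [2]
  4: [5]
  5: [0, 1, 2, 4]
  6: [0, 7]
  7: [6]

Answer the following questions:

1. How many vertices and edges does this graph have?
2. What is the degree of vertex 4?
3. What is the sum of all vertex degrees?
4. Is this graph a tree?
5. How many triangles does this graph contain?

Count: 8 vertices, 7 edges.
Vertex 4 has neighbors [5], degree = 1.
Handshaking lemma: 2 * 7 = 14.
A graph is a tree iff it is connected and has exactly n-1 edges. This graph is connected (all 8 vertices in one component) and has 8-1 = 7 edges. It is a tree.
Number of triangles = 0.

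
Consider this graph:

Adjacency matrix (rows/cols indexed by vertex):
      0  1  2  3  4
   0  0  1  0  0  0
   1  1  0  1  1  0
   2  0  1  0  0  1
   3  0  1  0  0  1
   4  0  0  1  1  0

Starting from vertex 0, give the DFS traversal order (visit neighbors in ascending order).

DFS from vertex 0 (neighbors processed in ascending order):
Visit order: 0, 1, 2, 4, 3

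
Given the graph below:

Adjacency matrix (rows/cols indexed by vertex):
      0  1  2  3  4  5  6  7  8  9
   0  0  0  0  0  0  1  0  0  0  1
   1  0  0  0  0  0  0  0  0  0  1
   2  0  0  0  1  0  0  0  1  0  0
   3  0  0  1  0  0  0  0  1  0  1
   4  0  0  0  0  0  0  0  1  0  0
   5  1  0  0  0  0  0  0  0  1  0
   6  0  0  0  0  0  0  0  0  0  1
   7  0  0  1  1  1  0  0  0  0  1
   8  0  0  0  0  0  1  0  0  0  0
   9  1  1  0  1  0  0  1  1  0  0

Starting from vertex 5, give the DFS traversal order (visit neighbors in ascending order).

DFS from vertex 5 (neighbors processed in ascending order):
Visit order: 5, 0, 9, 1, 3, 2, 7, 4, 6, 8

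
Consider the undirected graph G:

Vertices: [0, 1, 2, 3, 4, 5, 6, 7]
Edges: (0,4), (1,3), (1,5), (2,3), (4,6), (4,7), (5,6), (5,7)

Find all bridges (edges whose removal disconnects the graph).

A bridge is an edge whose removal increases the number of connected components.
Bridges found: (0,4), (1,3), (1,5), (2,3)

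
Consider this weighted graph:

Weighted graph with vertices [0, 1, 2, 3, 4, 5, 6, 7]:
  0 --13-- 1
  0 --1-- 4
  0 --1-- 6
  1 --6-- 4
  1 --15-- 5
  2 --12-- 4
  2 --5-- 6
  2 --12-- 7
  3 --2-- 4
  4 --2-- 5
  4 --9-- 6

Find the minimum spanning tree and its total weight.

Applying Kruskal's algorithm (sort edges by weight, add if no cycle):
  Add (0,4) w=1
  Add (0,6) w=1
  Add (3,4) w=2
  Add (4,5) w=2
  Add (2,6) w=5
  Add (1,4) w=6
  Skip (4,6) w=9 (creates cycle)
  Skip (2,4) w=12 (creates cycle)
  Add (2,7) w=12
  Skip (0,1) w=13 (creates cycle)
  Skip (1,5) w=15 (creates cycle)
MST weight = 29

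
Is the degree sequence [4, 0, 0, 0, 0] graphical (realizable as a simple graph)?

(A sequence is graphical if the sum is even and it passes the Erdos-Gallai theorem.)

Sum of degrees = 4. Sum is even but fails Erdos-Gallai. The sequence is NOT graphical.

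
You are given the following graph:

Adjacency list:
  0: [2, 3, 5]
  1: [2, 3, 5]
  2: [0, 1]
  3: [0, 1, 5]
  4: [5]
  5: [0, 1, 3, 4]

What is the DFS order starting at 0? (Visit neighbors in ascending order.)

DFS from vertex 0 (neighbors processed in ascending order):
Visit order: 0, 2, 1, 3, 5, 4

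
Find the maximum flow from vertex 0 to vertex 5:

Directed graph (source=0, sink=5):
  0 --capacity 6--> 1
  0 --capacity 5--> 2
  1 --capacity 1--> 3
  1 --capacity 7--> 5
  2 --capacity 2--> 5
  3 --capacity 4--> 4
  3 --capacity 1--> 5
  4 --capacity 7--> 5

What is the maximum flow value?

Computing max flow:
  Flow on (0->1): 6/6
  Flow on (0->2): 2/5
  Flow on (1->5): 6/7
  Flow on (2->5): 2/2
Maximum flow = 8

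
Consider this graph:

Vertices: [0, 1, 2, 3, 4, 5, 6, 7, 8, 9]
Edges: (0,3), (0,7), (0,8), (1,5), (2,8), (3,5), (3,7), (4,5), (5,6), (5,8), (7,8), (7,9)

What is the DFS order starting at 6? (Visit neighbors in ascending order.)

DFS from vertex 6 (neighbors processed in ascending order):
Visit order: 6, 5, 1, 3, 0, 7, 8, 2, 9, 4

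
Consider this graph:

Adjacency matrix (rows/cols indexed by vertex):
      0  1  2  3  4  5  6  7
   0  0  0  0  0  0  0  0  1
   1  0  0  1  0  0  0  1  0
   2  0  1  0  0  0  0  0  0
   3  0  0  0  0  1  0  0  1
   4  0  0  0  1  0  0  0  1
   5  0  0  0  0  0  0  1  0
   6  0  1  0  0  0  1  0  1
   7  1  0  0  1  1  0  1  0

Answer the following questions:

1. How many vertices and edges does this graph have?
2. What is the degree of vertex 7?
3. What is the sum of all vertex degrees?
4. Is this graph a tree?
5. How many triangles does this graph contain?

Count: 8 vertices, 8 edges.
Vertex 7 has neighbors [0, 3, 4, 6], degree = 4.
Handshaking lemma: 2 * 8 = 16.
A tree on 8 vertices has 7 edges. This graph has 8 edges (1 extra). Not a tree.
Number of triangles = 1.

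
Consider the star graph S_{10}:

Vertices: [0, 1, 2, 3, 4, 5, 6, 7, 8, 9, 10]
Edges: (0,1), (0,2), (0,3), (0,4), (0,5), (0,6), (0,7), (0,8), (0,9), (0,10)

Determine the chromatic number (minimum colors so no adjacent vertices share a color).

S_{10} has one hub adjacent to 10 leaves; leaves are pairwise non-adjacent.
Color the hub 0 and every leaf 1.
Chromatic number = 2.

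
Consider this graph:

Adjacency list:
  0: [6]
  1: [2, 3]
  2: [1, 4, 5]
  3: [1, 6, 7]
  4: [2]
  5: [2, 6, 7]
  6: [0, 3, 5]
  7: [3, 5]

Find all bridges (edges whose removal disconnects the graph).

A bridge is an edge whose removal increases the number of connected components.
Bridges found: (0,6), (2,4)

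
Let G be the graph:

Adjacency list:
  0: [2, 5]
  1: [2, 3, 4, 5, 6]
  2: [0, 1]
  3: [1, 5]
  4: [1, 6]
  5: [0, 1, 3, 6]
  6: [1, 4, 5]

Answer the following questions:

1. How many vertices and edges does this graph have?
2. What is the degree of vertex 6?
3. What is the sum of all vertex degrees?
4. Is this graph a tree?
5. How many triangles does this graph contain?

Count: 7 vertices, 10 edges.
Vertex 6 has neighbors [1, 4, 5], degree = 3.
Handshaking lemma: 2 * 10 = 20.
A tree on 7 vertices has 6 edges. This graph has 10 edges (4 extra). Not a tree.
Number of triangles = 3.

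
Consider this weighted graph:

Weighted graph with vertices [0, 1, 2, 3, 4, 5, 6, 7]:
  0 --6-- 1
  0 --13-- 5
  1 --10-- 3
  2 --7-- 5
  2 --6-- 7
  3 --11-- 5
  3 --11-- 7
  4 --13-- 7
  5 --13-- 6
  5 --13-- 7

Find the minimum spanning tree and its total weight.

Applying Kruskal's algorithm (sort edges by weight, add if no cycle):
  Add (0,1) w=6
  Add (2,7) w=6
  Add (2,5) w=7
  Add (1,3) w=10
  Add (3,5) w=11
  Skip (3,7) w=11 (creates cycle)
  Skip (0,5) w=13 (creates cycle)
  Add (4,7) w=13
  Skip (5,7) w=13 (creates cycle)
  Add (5,6) w=13
MST weight = 66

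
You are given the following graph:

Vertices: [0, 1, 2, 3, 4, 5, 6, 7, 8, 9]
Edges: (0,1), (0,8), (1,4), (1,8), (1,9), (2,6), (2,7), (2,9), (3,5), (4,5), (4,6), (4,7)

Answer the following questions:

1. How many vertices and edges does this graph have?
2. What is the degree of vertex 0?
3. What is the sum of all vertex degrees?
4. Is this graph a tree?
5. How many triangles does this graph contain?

Count: 10 vertices, 12 edges.
Vertex 0 has neighbors [1, 8], degree = 2.
Handshaking lemma: 2 * 12 = 24.
A tree on 10 vertices has 9 edges. This graph has 12 edges (3 extra). Not a tree.
Number of triangles = 1.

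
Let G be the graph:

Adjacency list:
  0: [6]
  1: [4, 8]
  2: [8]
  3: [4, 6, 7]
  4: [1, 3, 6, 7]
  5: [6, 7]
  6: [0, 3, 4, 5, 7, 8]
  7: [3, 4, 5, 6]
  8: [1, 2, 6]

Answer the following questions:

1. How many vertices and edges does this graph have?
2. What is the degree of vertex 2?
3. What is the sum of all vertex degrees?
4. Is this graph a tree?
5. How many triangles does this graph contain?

Count: 9 vertices, 13 edges.
Vertex 2 has neighbors [8], degree = 1.
Handshaking lemma: 2 * 13 = 26.
A tree on 9 vertices has 8 edges. This graph has 13 edges (5 extra). Not a tree.
Number of triangles = 5.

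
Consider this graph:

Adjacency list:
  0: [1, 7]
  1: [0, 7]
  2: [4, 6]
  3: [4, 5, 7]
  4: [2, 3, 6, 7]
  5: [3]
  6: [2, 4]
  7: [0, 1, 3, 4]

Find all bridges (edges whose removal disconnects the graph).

A bridge is an edge whose removal increases the number of connected components.
Bridges found: (3,5)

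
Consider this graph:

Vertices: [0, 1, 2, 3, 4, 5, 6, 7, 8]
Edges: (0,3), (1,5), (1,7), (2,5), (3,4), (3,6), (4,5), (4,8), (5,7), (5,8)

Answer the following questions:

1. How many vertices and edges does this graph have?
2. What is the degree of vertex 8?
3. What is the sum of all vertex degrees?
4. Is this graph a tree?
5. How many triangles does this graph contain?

Count: 9 vertices, 10 edges.
Vertex 8 has neighbors [4, 5], degree = 2.
Handshaking lemma: 2 * 10 = 20.
A tree on 9 vertices has 8 edges. This graph has 10 edges (2 extra). Not a tree.
Number of triangles = 2.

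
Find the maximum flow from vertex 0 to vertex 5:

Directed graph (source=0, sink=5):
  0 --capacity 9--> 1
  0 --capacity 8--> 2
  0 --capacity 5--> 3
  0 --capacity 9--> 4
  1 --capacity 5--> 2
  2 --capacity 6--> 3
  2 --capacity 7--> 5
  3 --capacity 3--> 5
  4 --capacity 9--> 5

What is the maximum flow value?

Computing max flow:
  Flow on (0->1): 5/9
  Flow on (0->2): 2/8
  Flow on (0->3): 3/5
  Flow on (0->4): 9/9
  Flow on (1->2): 5/5
  Flow on (2->5): 7/7
  Flow on (3->5): 3/3
  Flow on (4->5): 9/9
Maximum flow = 19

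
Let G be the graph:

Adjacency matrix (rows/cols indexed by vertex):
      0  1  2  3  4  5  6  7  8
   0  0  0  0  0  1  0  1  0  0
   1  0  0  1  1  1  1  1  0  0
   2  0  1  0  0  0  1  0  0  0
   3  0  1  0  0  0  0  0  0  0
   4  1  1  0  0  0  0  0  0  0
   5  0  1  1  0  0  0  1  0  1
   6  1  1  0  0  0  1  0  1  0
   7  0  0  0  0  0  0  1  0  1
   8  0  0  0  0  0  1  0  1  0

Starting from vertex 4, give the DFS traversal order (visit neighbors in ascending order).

DFS from vertex 4 (neighbors processed in ascending order):
Visit order: 4, 0, 6, 1, 2, 5, 8, 7, 3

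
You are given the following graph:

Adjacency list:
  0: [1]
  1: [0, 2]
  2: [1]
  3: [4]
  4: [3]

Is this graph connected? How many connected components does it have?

Checking connectivity: the graph has 2 connected component(s).
Components: [[0, 1, 2], [3, 4]]. The graph is NOT connected.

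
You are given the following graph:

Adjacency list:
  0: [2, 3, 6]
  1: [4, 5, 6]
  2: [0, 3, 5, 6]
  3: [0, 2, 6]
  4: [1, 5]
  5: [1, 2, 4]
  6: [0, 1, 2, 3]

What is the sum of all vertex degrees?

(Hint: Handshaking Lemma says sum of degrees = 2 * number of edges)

Count edges: 11 edges.
By Handshaking Lemma: sum of degrees = 2 * 11 = 22.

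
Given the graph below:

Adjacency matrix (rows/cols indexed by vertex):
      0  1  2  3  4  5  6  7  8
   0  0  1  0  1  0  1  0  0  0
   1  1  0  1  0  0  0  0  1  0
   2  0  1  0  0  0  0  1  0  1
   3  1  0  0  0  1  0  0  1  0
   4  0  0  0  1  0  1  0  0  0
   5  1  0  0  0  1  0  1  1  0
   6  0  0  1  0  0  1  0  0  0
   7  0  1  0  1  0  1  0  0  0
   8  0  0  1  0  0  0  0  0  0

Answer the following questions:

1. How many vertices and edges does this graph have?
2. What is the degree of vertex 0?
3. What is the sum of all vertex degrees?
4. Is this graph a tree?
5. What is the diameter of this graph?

Count: 9 vertices, 12 edges.
Vertex 0 has neighbors [1, 3, 5], degree = 3.
Handshaking lemma: 2 * 12 = 24.
A tree on 9 vertices has 8 edges. This graph has 12 edges (4 extra). Not a tree.
Diameter (longest shortest path) = 4.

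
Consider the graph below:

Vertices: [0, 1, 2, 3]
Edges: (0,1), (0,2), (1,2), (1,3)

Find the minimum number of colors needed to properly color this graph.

The graph has a maximum clique of size 3 (lower bound on chromatic number).
A valid 3-coloring: {0: 1, 1: 0, 2: 2, 3: 1}.
Chromatic number = 3.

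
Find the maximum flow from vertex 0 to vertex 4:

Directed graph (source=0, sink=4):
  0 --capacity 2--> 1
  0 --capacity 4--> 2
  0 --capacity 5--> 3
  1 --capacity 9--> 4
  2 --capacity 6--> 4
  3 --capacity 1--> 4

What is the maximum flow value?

Computing max flow:
  Flow on (0->1): 2/2
  Flow on (0->2): 4/4
  Flow on (0->3): 1/5
  Flow on (1->4): 2/9
  Flow on (2->4): 4/6
  Flow on (3->4): 1/1
Maximum flow = 7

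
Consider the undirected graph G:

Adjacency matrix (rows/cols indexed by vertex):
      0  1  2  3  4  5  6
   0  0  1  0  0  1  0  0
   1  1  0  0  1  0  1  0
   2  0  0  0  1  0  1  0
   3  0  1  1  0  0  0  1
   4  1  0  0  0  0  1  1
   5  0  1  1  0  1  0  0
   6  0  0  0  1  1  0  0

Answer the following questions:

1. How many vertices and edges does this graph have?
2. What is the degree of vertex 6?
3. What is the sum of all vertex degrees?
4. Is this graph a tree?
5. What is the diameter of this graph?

Count: 7 vertices, 9 edges.
Vertex 6 has neighbors [3, 4], degree = 2.
Handshaking lemma: 2 * 9 = 18.
A tree on 7 vertices has 6 edges. This graph has 9 edges (3 extra). Not a tree.
Diameter (longest shortest path) = 3.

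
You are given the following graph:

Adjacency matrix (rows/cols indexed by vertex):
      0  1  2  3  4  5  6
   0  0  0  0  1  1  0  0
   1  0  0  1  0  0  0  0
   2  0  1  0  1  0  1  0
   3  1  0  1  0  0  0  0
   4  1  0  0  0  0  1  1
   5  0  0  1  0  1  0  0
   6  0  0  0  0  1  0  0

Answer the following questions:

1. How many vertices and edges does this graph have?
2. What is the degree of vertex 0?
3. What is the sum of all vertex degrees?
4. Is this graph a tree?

Count: 7 vertices, 7 edges.
Vertex 0 has neighbors [3, 4], degree = 2.
Handshaking lemma: 2 * 7 = 14.
A tree on 7 vertices has 6 edges. This graph has 7 edges (1 extra). Not a tree.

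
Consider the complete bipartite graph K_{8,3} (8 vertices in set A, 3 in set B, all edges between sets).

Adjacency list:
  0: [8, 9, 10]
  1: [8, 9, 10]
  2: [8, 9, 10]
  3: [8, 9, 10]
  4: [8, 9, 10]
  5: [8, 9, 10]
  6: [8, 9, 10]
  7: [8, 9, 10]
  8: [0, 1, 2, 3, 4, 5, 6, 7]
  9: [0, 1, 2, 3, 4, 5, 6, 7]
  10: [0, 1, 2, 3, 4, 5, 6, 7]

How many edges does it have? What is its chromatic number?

K_{8,3} has 8 * 3 = 24 edges.
Bipartite graphs have chromatic number 2 (color each partition differently).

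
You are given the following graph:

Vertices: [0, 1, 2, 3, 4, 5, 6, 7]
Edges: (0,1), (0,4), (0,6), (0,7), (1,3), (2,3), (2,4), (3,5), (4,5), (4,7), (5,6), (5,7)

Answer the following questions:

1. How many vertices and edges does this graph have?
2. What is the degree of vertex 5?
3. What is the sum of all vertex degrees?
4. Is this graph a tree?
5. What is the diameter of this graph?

Count: 8 vertices, 12 edges.
Vertex 5 has neighbors [3, 4, 6, 7], degree = 4.
Handshaking lemma: 2 * 12 = 24.
A tree on 8 vertices has 7 edges. This graph has 12 edges (5 extra). Not a tree.
Diameter (longest shortest path) = 3.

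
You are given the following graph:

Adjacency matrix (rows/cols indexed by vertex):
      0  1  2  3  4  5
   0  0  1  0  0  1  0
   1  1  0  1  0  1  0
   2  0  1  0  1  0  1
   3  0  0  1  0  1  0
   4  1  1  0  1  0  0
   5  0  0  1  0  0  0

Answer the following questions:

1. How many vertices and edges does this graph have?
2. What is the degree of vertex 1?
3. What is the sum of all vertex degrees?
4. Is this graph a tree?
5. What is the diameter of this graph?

Count: 6 vertices, 7 edges.
Vertex 1 has neighbors [0, 2, 4], degree = 3.
Handshaking lemma: 2 * 7 = 14.
A tree on 6 vertices has 5 edges. This graph has 7 edges (2 extra). Not a tree.
Diameter (longest shortest path) = 3.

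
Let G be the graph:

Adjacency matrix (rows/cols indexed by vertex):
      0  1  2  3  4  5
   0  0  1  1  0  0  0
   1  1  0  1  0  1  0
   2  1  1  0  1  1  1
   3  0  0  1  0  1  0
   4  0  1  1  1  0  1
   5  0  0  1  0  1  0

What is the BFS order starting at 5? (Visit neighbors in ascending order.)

BFS from vertex 5 (neighbors processed in ascending order):
Visit order: 5, 2, 4, 0, 1, 3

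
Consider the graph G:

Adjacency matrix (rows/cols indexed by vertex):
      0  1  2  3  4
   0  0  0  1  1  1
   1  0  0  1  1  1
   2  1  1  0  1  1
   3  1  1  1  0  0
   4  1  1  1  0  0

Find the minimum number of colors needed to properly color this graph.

The graph has a maximum clique of size 3 (lower bound on chromatic number).
A valid 3-coloring: {0: 1, 1: 1, 2: 0, 3: 2, 4: 2}.
Chromatic number = 3.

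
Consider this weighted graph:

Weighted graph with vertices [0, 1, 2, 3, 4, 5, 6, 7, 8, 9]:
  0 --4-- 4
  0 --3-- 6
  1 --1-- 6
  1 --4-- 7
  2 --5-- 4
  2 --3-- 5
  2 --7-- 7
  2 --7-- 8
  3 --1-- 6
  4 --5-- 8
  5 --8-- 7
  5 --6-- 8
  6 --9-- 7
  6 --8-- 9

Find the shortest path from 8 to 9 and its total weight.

Using Dijkstra's algorithm from vertex 8:
Shortest path: 8 -> 4 -> 0 -> 6 -> 9
Total weight: 5 + 4 + 3 + 8 = 20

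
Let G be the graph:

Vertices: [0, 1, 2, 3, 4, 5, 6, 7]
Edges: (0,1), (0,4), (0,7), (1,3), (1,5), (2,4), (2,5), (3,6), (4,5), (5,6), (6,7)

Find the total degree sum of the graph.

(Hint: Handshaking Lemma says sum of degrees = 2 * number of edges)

Count edges: 11 edges.
By Handshaking Lemma: sum of degrees = 2 * 11 = 22.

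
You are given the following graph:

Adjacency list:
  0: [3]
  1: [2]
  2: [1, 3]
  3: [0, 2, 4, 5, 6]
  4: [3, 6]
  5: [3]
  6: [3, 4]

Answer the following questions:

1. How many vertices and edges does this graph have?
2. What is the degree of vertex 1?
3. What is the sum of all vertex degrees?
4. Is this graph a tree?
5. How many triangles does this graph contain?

Count: 7 vertices, 7 edges.
Vertex 1 has neighbors [2], degree = 1.
Handshaking lemma: 2 * 7 = 14.
A tree on 7 vertices has 6 edges. This graph has 7 edges (1 extra). Not a tree.
Number of triangles = 1.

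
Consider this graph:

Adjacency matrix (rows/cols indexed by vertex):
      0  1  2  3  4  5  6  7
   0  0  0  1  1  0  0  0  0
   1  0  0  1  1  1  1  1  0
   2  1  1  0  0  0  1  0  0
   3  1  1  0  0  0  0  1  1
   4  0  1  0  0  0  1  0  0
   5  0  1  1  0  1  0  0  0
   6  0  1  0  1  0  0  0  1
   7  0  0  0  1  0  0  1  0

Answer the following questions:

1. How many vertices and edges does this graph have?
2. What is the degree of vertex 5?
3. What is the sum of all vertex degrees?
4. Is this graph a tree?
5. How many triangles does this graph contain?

Count: 8 vertices, 12 edges.
Vertex 5 has neighbors [1, 2, 4], degree = 3.
Handshaking lemma: 2 * 12 = 24.
A tree on 8 vertices has 7 edges. This graph has 12 edges (5 extra). Not a tree.
Number of triangles = 4.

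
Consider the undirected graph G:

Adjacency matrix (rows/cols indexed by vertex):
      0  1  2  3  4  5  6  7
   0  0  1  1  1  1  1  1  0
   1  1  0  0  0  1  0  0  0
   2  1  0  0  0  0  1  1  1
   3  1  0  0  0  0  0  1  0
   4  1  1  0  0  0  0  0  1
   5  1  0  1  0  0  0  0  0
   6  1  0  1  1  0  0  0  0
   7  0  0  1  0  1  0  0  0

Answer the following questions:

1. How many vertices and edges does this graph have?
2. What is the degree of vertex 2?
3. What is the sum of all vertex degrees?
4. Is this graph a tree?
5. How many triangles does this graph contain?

Count: 8 vertices, 12 edges.
Vertex 2 has neighbors [0, 5, 6, 7], degree = 4.
Handshaking lemma: 2 * 12 = 24.
A tree on 8 vertices has 7 edges. This graph has 12 edges (5 extra). Not a tree.
Number of triangles = 4.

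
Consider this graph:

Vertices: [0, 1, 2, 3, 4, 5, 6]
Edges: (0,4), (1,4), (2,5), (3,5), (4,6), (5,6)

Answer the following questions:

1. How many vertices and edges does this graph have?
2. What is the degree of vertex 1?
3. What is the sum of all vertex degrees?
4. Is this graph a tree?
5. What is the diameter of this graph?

Count: 7 vertices, 6 edges.
Vertex 1 has neighbors [4], degree = 1.
Handshaking lemma: 2 * 6 = 12.
A graph is a tree iff it is connected and has exactly n-1 edges. This graph is connected (all 7 vertices in one component) and has 7-1 = 6 edges. It is a tree.
Diameter (longest shortest path) = 4.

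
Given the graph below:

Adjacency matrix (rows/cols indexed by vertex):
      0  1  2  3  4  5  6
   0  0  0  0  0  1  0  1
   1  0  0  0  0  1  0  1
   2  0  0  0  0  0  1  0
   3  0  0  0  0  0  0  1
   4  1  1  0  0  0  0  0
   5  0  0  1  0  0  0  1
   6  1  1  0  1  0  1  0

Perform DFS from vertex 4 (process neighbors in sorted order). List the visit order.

DFS from vertex 4 (neighbors processed in ascending order):
Visit order: 4, 0, 6, 1, 3, 5, 2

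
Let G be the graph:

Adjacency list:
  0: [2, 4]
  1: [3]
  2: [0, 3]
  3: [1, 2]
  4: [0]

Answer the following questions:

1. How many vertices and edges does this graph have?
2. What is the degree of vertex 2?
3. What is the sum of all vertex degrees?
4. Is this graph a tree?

Count: 5 vertices, 4 edges.
Vertex 2 has neighbors [0, 3], degree = 2.
Handshaking lemma: 2 * 4 = 8.
A graph is a tree iff it is connected and has exactly n-1 edges. This graph is connected (all 5 vertices in one component) and has 5-1 = 4 edges. It is a tree.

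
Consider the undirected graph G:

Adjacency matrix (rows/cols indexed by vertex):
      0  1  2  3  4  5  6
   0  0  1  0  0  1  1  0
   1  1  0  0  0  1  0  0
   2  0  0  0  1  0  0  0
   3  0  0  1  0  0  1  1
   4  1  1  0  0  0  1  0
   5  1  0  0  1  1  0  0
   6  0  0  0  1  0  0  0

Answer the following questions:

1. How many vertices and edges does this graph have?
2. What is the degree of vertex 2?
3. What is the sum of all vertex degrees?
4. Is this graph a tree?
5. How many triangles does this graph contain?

Count: 7 vertices, 8 edges.
Vertex 2 has neighbors [3], degree = 1.
Handshaking lemma: 2 * 8 = 16.
A tree on 7 vertices has 6 edges. This graph has 8 edges (2 extra). Not a tree.
Number of triangles = 2.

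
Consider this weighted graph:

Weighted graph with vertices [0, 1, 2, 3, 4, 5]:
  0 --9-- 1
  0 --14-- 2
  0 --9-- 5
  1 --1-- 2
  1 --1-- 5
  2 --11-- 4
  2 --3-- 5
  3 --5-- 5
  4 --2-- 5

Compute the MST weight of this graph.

Applying Kruskal's algorithm (sort edges by weight, add if no cycle):
  Add (1,5) w=1
  Add (1,2) w=1
  Add (4,5) w=2
  Skip (2,5) w=3 (creates cycle)
  Add (3,5) w=5
  Add (0,1) w=9
  Skip (0,5) w=9 (creates cycle)
  Skip (2,4) w=11 (creates cycle)
  Skip (0,2) w=14 (creates cycle)
MST weight = 18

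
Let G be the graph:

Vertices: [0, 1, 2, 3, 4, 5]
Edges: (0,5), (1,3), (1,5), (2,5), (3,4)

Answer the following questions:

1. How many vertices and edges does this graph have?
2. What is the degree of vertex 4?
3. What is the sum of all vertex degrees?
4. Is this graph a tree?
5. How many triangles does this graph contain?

Count: 6 vertices, 5 edges.
Vertex 4 has neighbors [3], degree = 1.
Handshaking lemma: 2 * 5 = 10.
A graph is a tree iff it is connected and has exactly n-1 edges. This graph is connected (all 6 vertices in one component) and has 6-1 = 5 edges. It is a tree.
Number of triangles = 0.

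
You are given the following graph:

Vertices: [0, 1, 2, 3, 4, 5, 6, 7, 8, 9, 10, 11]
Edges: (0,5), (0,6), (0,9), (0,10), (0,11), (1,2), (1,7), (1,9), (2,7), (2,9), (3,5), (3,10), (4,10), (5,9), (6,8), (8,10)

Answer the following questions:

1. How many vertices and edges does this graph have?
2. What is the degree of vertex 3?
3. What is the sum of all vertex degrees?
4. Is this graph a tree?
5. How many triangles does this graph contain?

Count: 12 vertices, 16 edges.
Vertex 3 has neighbors [5, 10], degree = 2.
Handshaking lemma: 2 * 16 = 32.
A tree on 12 vertices has 11 edges. This graph has 16 edges (5 extra). Not a tree.
Number of triangles = 3.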